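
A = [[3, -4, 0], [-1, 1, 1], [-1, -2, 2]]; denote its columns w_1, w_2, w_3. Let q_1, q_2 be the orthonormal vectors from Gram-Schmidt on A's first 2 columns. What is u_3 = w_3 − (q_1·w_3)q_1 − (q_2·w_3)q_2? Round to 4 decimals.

u_3 = (0.2182, 0.7273, -0.0727)

q_1 = w_1/‖w_1‖ = (3, -1, -1)/3.3166 = (0.9045, -0.3015, -0.3015).
r_{12} = q_1·w_2 = -3.3166.
u_2 = w_2 + 3.3166·q_1 = (-1.0000, 0.0000, -3.0000).
‖u_2‖ = 3.1623, so q_2 = (-0.3162, 0.0000, -0.9487).
r_{13} = q_1·w_3 = -0.9045; r_{23} = q_2·w_3 = -1.8974.
u_3 = w_3 + 0.9045·q_1 + 1.8974·q_2 = (0.2182, 0.7273, -0.0727).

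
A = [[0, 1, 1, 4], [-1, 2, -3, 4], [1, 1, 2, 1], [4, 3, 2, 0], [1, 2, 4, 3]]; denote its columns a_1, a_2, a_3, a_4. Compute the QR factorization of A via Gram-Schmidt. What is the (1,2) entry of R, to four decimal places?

r_{12} = 2.9824

q_1 = a_1/‖a_1‖ = (0, -1, 1, 4, 1)/4.3589 = (0.0000, -0.2294, 0.2294, 0.9177, 0.2294).
r_{12} = q_1·a_2 = 2.9824.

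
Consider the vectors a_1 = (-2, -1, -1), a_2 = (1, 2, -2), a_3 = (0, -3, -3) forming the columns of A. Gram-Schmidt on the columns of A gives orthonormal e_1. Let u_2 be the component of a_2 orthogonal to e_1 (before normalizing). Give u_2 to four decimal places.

u_2 = (0.3333, 1.6667, -2.3333)

a_1 = (-2, -1, -1); ‖a_1‖ = 2.4495, so e_1 = (-0.8165, -0.4082, -0.4082).
e_1·a_2 = (-0.8165)·1 + (-0.4082)·2 + (-0.4082)·(-2) = -0.8165.
u_2 = a_2 + 0.8165·e_1 = (0.3333, 1.6667, -2.3333).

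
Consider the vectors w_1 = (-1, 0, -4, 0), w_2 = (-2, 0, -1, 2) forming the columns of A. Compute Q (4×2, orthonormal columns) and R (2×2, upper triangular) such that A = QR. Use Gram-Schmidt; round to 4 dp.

Q = [[-0.2425, -0.6278], [0.0000, 0.0000], [-0.9701, 0.1570], [0.0000, 0.7624]], R = [[4.1231, 1.4552], [0.0000, 2.6234]]

q_1 = w_1/‖w_1‖ = (-1, 0, -4, 0)/4.1231 = (-0.2425, 0.0000, -0.9701, 0.0000).
r_{12} = q_1·w_2 = 1.4552.
u_2 = w_2 − 1.4552·q_1 = (-1.6471, 0.0000, 0.4118, 2.0000).
‖u_2‖ = 2.6234, so q_2 = (-0.6278, 0.0000, 0.1570, 0.7624).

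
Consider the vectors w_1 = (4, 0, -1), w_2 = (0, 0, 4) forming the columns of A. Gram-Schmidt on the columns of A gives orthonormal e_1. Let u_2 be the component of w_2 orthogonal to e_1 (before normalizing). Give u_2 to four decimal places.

w_1 = (4, 0, -1); ‖w_1‖ = 4.1231, so e_1 = (0.9701, 0.0000, -0.2425).
e_1·w_2 = 0.9701·0 + 0.0000·0 + (-0.2425)·4 = -0.9701.
u_2 = w_2 + 0.9701·e_1 = (0.9412, 0.0000, 3.7647).

u_2 = (0.9412, 0.0000, 3.7647)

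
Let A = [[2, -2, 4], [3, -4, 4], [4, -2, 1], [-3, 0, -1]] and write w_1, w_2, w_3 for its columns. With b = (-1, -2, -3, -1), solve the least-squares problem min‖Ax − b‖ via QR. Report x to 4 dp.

q_1 = w_1/‖w_1‖ = (2, 3, 4, -3)/6.1644 = (0.3244, 0.4867, 0.6489, -0.4867).
r_{12} = q_1·w_2 = -3.8933.
u_2 = w_2 + 3.8933·q_1 = (-0.7368, -2.1053, 0.5263, -1.8947).
‖u_2‖ = 2.9736, so q_2 = (-0.2478, -0.7080, 0.1770, -0.6372).
r_{13} = q_1·w_3 = 4.3800; r_{23} = q_2·w_3 = -3.0090.
u_3 = w_3 − 4.3800·q_1 + 3.0090·q_2 = (1.8333, -0.2619, -1.3095, -0.7857).
‖u_3‖ = 2.4004, so q_3 = (0.7638, -0.1091, -0.5455, -0.3273).
Qᵀb = (-2.7578, 1.7700, 1.4184).
Back-substitute: x_3 = 1.4184/2.4004 = 0.5909.
x_2 = (1.7700 + 3.0090·0.5909)/2.9736 = 1.1932.
x_1 = (-2.7578 + 3.8933·1.1932 − 4.3800·0.5909)/6.1644 = -0.1136.

x = (-0.1136, 1.1932, 0.5909)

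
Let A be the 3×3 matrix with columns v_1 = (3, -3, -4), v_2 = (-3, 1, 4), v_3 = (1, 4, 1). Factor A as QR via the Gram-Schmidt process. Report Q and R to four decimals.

Q = [[0.5145, -0.3087, 0.8000], [-0.5145, -0.8575, 0.0000], [-0.6860, 0.4116, 0.6000]], R = [[5.8310, -4.8020, -2.2295], [0.0000, 1.7150, -3.3271], [0.0000, 0.0000, 1.4000]]

v_1 = (3, -3, -4); ‖v_1‖ = 5.8310, so e_1 = (0.5145, -0.5145, -0.6860).
e_1·v_2 = 0.5145·(-3) + (-0.5145)·1 + (-0.6860)·4 = -4.8020.
u_2 = v_2 + 4.8020·e_1 = (-0.5294, -1.4706, 0.7059).
‖u_2‖ = 1.7150, so e_2 = (-0.3087, -0.8575, 0.4116).
e_1·v_3 = 0.5145·1 + (-0.5145)·4 + (-0.6860)·1 = -2.2295; e_2·v_3 = (-0.3087)·1 + (-0.8575)·4 + 0.4116·1 = -3.3271.
u_3 = v_3 + 2.2295·e_1 + 3.3271·e_2 = (1.1200, 0.0000, 0.8400).
‖u_3‖ = 1.4000, so e_3 = (0.8000, 0.0000, 0.6000).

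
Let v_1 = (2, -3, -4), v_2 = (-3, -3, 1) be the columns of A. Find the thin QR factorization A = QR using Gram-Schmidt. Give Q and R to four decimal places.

Q = [[0.3714, -0.6730], [-0.5571, -0.7126], [-0.7428, 0.1980]], R = [[5.3852, -0.1857], [0.0000, 4.3549]]

v_1 = (2, -3, -4); ‖v_1‖ = 5.3852, so e_1 = (0.3714, -0.5571, -0.7428).
e_1·v_2 = 0.3714·(-3) + (-0.5571)·(-3) + (-0.7428)·1 = -0.1857.
u_2 = v_2 + 0.1857·e_1 = (-2.9310, -3.1034, 0.8621).
‖u_2‖ = 4.3549, so e_2 = (-0.6730, -0.7126, 0.1980).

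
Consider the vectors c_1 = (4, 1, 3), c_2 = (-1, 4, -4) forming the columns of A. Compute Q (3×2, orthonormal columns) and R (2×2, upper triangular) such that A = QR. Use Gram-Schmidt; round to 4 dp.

Q = [[0.7845, 0.1615], [0.1961, 0.8514], [0.5883, -0.4991]], R = [[5.0990, -2.3534], [0.0000, 5.2404]]

c_1 = (4, 1, 3); ‖c_1‖ = 5.0990, so q_1 = (0.7845, 0.1961, 0.5883).
q_1·c_2 = 0.7845·(-1) + 0.1961·4 + 0.5883·(-4) = -2.3534.
u_2 = c_2 + 2.3534·q_1 = (0.8462, 4.4615, -2.6154).
‖u_2‖ = 5.2404, so q_2 = (0.1615, 0.8514, -0.4991).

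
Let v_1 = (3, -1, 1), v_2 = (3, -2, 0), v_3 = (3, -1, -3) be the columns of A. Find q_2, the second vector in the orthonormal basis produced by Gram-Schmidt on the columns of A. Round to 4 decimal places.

q_2 = (0.0000, -0.7071, -0.7071)

q_1 = v_1/‖v_1‖ = (3, -1, 1)/3.3166 = (0.9045, -0.3015, 0.3015).
r_{12} = q_1·v_2 = 3.3166.
u_2 = v_2 − 3.3166·q_1 = (0.0000, -1.0000, -1.0000).
‖u_2‖ = 1.4142, so q_2 = (0.0000, -0.7071, -0.7071).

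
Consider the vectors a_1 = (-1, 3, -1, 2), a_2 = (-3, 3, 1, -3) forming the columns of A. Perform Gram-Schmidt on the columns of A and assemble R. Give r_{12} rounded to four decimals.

a_1 = (-1, 3, -1, 2); ‖a_1‖ = 3.8730, so q_1 = (-0.2582, 0.7746, -0.2582, 0.5164).
r_{12} = q_1·a_2 = 1.2910.

r_{12} = 1.2910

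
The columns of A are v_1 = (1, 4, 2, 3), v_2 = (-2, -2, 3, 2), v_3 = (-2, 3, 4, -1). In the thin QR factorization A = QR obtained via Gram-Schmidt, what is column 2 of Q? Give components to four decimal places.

q_1 = v_1/‖v_1‖ = (1, 4, 2, 3)/5.4772 = (0.1826, 0.7303, 0.3651, 0.5477).
r_{12} = q_1·v_2 = 0.3651.
u_2 = v_2 − 0.3651·q_1 = (-2.0667, -2.2667, 2.8667, 1.8000).
‖u_2‖ = 4.5680, so q_2 = (-0.4524, -0.4962, 0.6276, 0.3940).

q_2 = (-0.4524, -0.4962, 0.6276, 0.3940)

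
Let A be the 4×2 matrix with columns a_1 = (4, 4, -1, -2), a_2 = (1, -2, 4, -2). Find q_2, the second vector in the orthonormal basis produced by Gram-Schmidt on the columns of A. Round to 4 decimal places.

q_2 = (0.2890, -0.3163, 0.7852, -0.4471)

a_1 = (4, 4, -1, -2); ‖a_1‖ = 6.0828, so q_1 = (0.6576, 0.6576, -0.1644, -0.3288).
q_1·a_2 = 0.6576·1 + 0.6576·(-2) + (-0.1644)·4 + (-0.3288)·(-2) = -0.6576.
u_2 = a_2 + 0.6576·q_1 = (1.4324, -1.5676, 3.8919, -2.2162).
‖u_2‖ = 4.9566, so q_2 = (0.2890, -0.3163, 0.7852, -0.4471).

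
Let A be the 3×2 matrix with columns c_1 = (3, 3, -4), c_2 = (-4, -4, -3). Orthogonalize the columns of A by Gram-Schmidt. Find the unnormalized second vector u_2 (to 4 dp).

u_2 = (-2.9412, -2.9412, -4.4118)

e_1 = c_1/‖c_1‖ = (3, 3, -4)/5.8310 = (0.5145, 0.5145, -0.6860).
r_{12} = e_1·c_2 = -2.0580.
u_2 = c_2 + 2.0580·e_1 = (-2.9412, -2.9412, -4.4118).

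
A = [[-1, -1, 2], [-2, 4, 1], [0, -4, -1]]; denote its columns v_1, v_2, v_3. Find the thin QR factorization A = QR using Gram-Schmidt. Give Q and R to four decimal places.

Q = [[-0.4472, -0.4983, 0.7428], [-0.8944, 0.2491, -0.3714], [0.0000, -0.8305, -0.5571]], R = [[2.2361, -3.1305, -1.7889], [0.0000, 4.8166, 0.0830], [0.0000, 0.0000, 1.6713]]

v_1 = (-1, -2, 0); ‖v_1‖ = 2.2361, so q_1 = (-0.4472, -0.8944, 0.0000).
q_1·v_2 = (-0.4472)·(-1) + (-0.8944)·4 + 0.0000·(-4) = -3.1305.
u_2 = v_2 + 3.1305·q_1 = (-2.4000, 1.2000, -4.0000).
‖u_2‖ = 4.8166, so q_2 = (-0.4983, 0.2491, -0.8305).
q_1·v_3 = (-0.4472)·2 + (-0.8944)·1 + 0.0000·(-1) = -1.7889; q_2·v_3 = (-0.4983)·2 + 0.2491·1 + (-0.8305)·(-1) = 0.0830.
u_3 = v_3 + 1.7889·q_1 − 0.0830·q_2 = (1.2414, -0.6207, -0.9310).
‖u_3‖ = 1.6713, so q_3 = (0.7428, -0.3714, -0.5571).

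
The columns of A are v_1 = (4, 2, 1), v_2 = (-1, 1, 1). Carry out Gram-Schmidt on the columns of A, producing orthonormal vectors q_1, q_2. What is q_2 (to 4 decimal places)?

v_1 = (4, 2, 1); ‖v_1‖ = 4.5826, so q_1 = (0.8729, 0.4364, 0.2182).
q_1·v_2 = 0.8729·(-1) + 0.4364·1 + 0.2182·1 = -0.2182.
u_2 = v_2 + 0.2182·q_1 = (-0.8095, 1.0952, 1.0476).
‖u_2‖ = 1.7182, so q_2 = (-0.4711, 0.6374, 0.6097).

q_2 = (-0.4711, 0.6374, 0.6097)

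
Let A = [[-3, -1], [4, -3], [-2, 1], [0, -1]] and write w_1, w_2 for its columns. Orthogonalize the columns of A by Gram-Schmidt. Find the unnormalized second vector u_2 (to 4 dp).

u_2 = (-2.1379, -1.4828, 0.2414, -1.0000)

w_1 = (-3, 4, -2, 0); ‖w_1‖ = 5.3852, so e_1 = (-0.5571, 0.7428, -0.3714, 0.0000).
e_1·w_2 = (-0.5571)·(-1) + 0.7428·(-3) + (-0.3714)·1 + 0.0000·(-1) = -2.0426.
u_2 = w_2 + 2.0426·e_1 = (-2.1379, -1.4828, 0.2414, -1.0000).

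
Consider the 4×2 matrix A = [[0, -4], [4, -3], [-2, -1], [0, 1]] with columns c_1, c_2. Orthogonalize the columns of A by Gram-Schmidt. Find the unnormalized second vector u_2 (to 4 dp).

u_2 = (-4.0000, -1.0000, -2.0000, 1.0000)

c_1 = (0, 4, -2, 0); ‖c_1‖ = 4.4721, so e_1 = (0.0000, 0.8944, -0.4472, 0.0000).
e_1·c_2 = 0.0000·(-4) + 0.8944·(-3) + (-0.4472)·(-1) + 0.0000·1 = -2.2361.
u_2 = c_2 + 2.2361·e_1 = (-4.0000, -1.0000, -2.0000, 1.0000).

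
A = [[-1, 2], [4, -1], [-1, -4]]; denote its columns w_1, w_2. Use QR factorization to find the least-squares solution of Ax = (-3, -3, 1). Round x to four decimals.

w_1 = (-1, 4, -1); ‖w_1‖ = 4.2426, so q_1 = (-0.2357, 0.9428, -0.2357).
q_1·w_2 = (-0.2357)·2 + 0.9428·(-1) + (-0.2357)·(-4) = -0.4714.
u_2 = w_2 + 0.4714·q_1 = (1.8889, -0.5556, -4.1111).
‖u_2‖ = 4.5583, so q_2 = (0.4144, -0.1219, -0.9019).
Qᵀb = (-2.3570, -1.7794).
Back-substitute: x_2 = -1.7794/4.5583 = -0.3904.
x_1 = (-2.3570 + 0.4714·(-0.3904))/4.2426 = -0.5989.

x = (-0.5989, -0.3904)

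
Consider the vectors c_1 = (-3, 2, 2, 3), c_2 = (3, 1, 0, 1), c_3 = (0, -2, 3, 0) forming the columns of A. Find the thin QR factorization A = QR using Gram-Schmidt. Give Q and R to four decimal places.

e_1 = c_1/‖c_1‖ = (-3, 2, 2, 3)/5.0990 = (-0.5883, 0.3922, 0.3922, 0.5883).
r_{12} = e_1·c_2 = -0.7845.
u_2 = c_2 + 0.7845·e_1 = (2.5385, 1.3077, 0.3077, 1.4615).
‖u_2‖ = 3.2225, so e_2 = (0.7877, 0.4058, 0.0955, 0.4535).
r_{13} = e_1·c_3 = 0.3922; r_{23} = e_2·c_3 = -0.5252.
u_3 = c_3 − 0.3922·e_1 + 0.5252·e_2 = (0.6444, -1.9407, 2.8963, 0.0074).
‖u_3‖ = 3.5455, so e_3 = (0.1818, -0.5474, 0.8169, 0.0021).

Q = [[-0.5883, 0.7877, 0.1818], [0.3922, 0.4058, -0.5474], [0.3922, 0.0955, 0.8169], [0.5883, 0.4535, 0.0021]], R = [[5.0990, -0.7845, 0.3922], [0.0000, 3.2225, -0.5252], [0.0000, 0.0000, 3.5455]]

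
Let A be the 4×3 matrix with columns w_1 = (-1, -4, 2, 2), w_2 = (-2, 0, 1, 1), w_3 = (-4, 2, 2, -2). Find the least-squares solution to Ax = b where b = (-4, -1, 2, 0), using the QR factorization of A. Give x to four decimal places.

w_1 = (-1, -4, 2, 2); ‖w_1‖ = 5.0000, so q_1 = (-0.2000, -0.8000, 0.4000, 0.4000).
q_1·w_2 = (-0.2000)·(-2) + (-0.8000)·0 + 0.4000·1 + 0.4000·1 = 1.2000.
u_2 = w_2 − 1.2000·q_1 = (-1.7600, 0.9600, 0.5200, 0.5200).
‖u_2‖ = 2.1354, so q_2 = (-0.8242, 0.4496, 0.2435, 0.2435).
q_1·w_3 = (-0.2000)·(-4) + (-0.8000)·2 + 0.4000·2 + 0.4000·(-2) = -0.8000; q_2·w_3 = (-0.8242)·(-4) + 0.4496·2 + 0.2435·2 + 0.2435·(-2) = 4.1959.
u_3 = w_3 + 0.8000·q_1 − 4.1959·q_2 = (-0.7018, -0.5263, 1.2982, -2.7018).
‖u_3‖ = 3.1232, so q_3 = (-0.2247, -0.1685, 0.4157, -0.8651).
Qᵀb = (2.4000, 3.3342, 1.8986).
Back-substitute: x_3 = 1.8986/3.1232 = 0.6079.
x_2 = (3.3342 − 4.1959·0.6079)/2.1354 = 0.3669.
x_1 = (2.4000 − 1.2000·0.3669 + 0.8000·0.6079)/5.0000 = 0.4892.

x = (0.4892, 0.3669, 0.6079)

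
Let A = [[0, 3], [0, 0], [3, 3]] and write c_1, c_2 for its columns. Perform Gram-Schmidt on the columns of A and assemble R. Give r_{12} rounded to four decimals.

r_{12} = 3.0000

q_1 = c_1/‖c_1‖ = (0, 0, 3)/3.0000 = (0.0000, 0.0000, 1.0000).
r_{12} = q_1·c_2 = 3.0000.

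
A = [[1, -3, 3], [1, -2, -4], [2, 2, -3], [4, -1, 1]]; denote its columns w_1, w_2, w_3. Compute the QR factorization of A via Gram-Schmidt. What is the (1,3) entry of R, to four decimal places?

w_1 = (1, 1, 2, 4); ‖w_1‖ = 4.6904, so q_1 = (0.2132, 0.2132, 0.4264, 0.8528).
r_{13} = q_1·w_3 = -0.6396.

r_{13} = -0.6396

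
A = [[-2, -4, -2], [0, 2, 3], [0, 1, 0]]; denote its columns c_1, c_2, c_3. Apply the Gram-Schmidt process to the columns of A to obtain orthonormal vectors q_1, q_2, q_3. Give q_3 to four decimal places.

q_1 = c_1/‖c_1‖ = (-2, 0, 0)/2.0000 = (-1.0000, 0.0000, 0.0000).
r_{12} = q_1·c_2 = 4.0000.
u_2 = c_2 − 4.0000·q_1 = (0.0000, 2.0000, 1.0000).
‖u_2‖ = 2.2361, so q_2 = (0.0000, 0.8944, 0.4472).
r_{13} = q_1·c_3 = 2.0000; r_{23} = q_2·c_3 = 2.6833.
u_3 = c_3 − 2.0000·q_1 − 2.6833·q_2 = (0.0000, 0.6000, -1.2000).
‖u_3‖ = 1.3416, so q_3 = (0.0000, 0.4472, -0.8944).

q_3 = (0.0000, 0.4472, -0.8944)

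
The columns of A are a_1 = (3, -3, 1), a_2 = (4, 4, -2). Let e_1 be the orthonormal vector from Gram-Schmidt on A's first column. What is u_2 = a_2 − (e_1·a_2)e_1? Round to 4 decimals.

a_1 = (3, -3, 1); ‖a_1‖ = 4.3589, so e_1 = (0.6882, -0.6882, 0.2294).
e_1·a_2 = 0.6882·4 + (-0.6882)·4 + 0.2294·(-2) = -0.4588.
u_2 = a_2 + 0.4588·e_1 = (4.3158, 3.6842, -1.8947).

u_2 = (4.3158, 3.6842, -1.8947)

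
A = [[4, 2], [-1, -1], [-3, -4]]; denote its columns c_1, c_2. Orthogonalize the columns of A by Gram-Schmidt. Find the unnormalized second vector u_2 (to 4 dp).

u_2 = (-1.2308, -0.1923, -1.5769)

c_1 = (4, -1, -3); ‖c_1‖ = 5.0990, so q_1 = (0.7845, -0.1961, -0.5883).
q_1·c_2 = 0.7845·2 + (-0.1961)·(-1) + (-0.5883)·(-4) = 4.1184.
u_2 = c_2 − 4.1184·q_1 = (-1.2308, -0.1923, -1.5769).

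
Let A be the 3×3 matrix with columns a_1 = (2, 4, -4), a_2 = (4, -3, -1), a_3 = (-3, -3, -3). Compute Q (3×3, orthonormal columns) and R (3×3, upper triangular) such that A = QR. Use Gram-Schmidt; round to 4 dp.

a_1 = (2, 4, -4); ‖a_1‖ = 6.0000, so q_1 = (0.3333, 0.6667, -0.6667).
q_1·a_2 = 0.3333·4 + 0.6667·(-3) + (-0.6667)·(-1) = 0.0000.
u_2 = a_2 + 0.0000·q_1 = (4.0000, -3.0000, -1.0000).
‖u_2‖ = 5.0990, so q_2 = (0.7845, -0.5883, -0.1961).
q_1·a_3 = 0.3333·(-3) + 0.6667·(-3) + (-0.6667)·(-3) = -1.0000; q_2·a_3 = 0.7845·(-3) + (-0.5883)·(-3) + (-0.1961)·(-3) = 0.0000.
u_3 = a_3 + 1.0000·q_1 + 0.0000·q_2 = (-2.6667, -2.3333, -3.6667).
‖u_3‖ = 5.0990, so q_3 = (-0.5230, -0.4576, -0.7191).

Q = [[0.3333, 0.7845, -0.5230], [0.6667, -0.5883, -0.4576], [-0.6667, -0.1961, -0.7191]], R = [[6.0000, 0.0000, -1.0000], [0.0000, 5.0990, 0.0000], [0.0000, 0.0000, 5.0990]]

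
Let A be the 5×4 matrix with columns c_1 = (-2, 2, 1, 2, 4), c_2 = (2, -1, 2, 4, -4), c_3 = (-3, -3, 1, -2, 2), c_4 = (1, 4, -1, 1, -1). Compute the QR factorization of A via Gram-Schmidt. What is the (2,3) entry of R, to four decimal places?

c_1 = (-2, 2, 1, 2, 4); ‖c_1‖ = 5.3852, so q_1 = (-0.3714, 0.3714, 0.1857, 0.3714, 0.7428).
q_1·c_2 = (-0.3714)·2 + 0.3714·(-1) + 0.1857·2 + 0.3714·4 + 0.7428·(-4) = -2.2283.
u_2 = c_2 + 2.2283·q_1 = (1.1724, -0.1724, 2.4138, 4.8276, -2.3448).
‖u_2‖ = 6.0029, so q_2 = (0.1953, -0.0287, 0.4021, 0.8042, -0.3906).
r_{23} = q_2·c_3 = -2.4873.

r_{23} = -2.4873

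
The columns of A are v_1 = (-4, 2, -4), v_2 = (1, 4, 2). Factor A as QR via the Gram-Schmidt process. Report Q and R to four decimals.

Q = [[-0.6667, 0.1225], [0.3333, 0.9313], [-0.6667, 0.3431]], R = [[6.0000, -0.6667], [0.0000, 4.5338]]

v_1 = (-4, 2, -4); ‖v_1‖ = 6.0000, so e_1 = (-0.6667, 0.3333, -0.6667).
e_1·v_2 = (-0.6667)·1 + 0.3333·4 + (-0.6667)·2 = -0.6667.
u_2 = v_2 + 0.6667·e_1 = (0.5556, 4.2222, 1.5556).
‖u_2‖ = 4.5338, so e_2 = (0.1225, 0.9313, 0.3431).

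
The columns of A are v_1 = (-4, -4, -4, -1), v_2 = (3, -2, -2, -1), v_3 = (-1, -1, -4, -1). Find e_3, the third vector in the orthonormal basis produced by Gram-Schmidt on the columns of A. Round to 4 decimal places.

e_1 = v_1/‖v_1‖ = (-4, -4, -4, -1)/7.0000 = (-0.5714, -0.5714, -0.5714, -0.1429).
r_{12} = e_1·v_2 = 0.7143.
u_2 = v_2 − 0.7143·e_1 = (3.4082, -1.5918, -1.5918, -0.8980).
‖u_2‖ = 4.1821, so e_2 = (0.8149, -0.3806, -0.3806, -0.2147).
r_{13} = e_1·v_3 = 3.5714; r_{23} = e_2·v_3 = 1.3029.
u_3 = v_3 − 3.5714·e_1 − 1.3029·e_2 = (-0.0210, 1.5368, -1.4632, -0.2100).
‖u_3‖ = 2.1324, so e_3 = (-0.0098, 0.7207, -0.6862, -0.0985).

e_3 = (-0.0098, 0.7207, -0.6862, -0.0985)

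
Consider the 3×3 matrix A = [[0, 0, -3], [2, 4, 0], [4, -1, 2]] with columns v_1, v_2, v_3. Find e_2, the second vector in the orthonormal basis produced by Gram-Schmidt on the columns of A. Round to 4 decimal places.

e_2 = (0.0000, 0.8944, -0.4472)

v_1 = (0, 2, 4); ‖v_1‖ = 4.4721, so e_1 = (0.0000, 0.4472, 0.8944).
e_1·v_2 = 0.0000·0 + 0.4472·4 + 0.8944·(-1) = 0.8944.
u_2 = v_2 − 0.8944·e_1 = (0.0000, 3.6000, -1.8000).
‖u_2‖ = 4.0249, so e_2 = (0.0000, 0.8944, -0.4472).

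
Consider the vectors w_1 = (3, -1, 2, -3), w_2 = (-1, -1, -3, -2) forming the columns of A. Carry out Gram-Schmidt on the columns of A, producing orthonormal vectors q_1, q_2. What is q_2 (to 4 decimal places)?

q_2 = (-0.1920, -0.2823, -0.7340, -0.5872)

q_1 = w_1/‖w_1‖ = (3, -1, 2, -3)/4.7958 = (0.6255, -0.2085, 0.4170, -0.6255).
r_{12} = q_1·w_2 = -0.4170.
u_2 = w_2 + 0.4170·q_1 = (-0.7391, -1.0870, -2.8261, -2.2609).
‖u_2‖ = 3.8505, so q_2 = (-0.1920, -0.2823, -0.7340, -0.5872).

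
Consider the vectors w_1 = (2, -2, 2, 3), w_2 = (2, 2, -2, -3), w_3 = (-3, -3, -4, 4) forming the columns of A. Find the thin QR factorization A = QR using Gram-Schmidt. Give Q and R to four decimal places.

Q = [[0.4364, 0.8997, 0.0000], [-0.4364, 0.2117, -0.3077], [0.4364, -0.2117, -0.8735], [0.6547, -0.3176, 0.3772]], R = [[4.5826, -2.8368, 0.8729], [0.0000, 3.5989, -3.7577], [0.0000, 0.0000, 5.9260]]

w_1 = (2, -2, 2, 3); ‖w_1‖ = 4.5826, so e_1 = (0.4364, -0.4364, 0.4364, 0.6547).
e_1·w_2 = 0.4364·2 + (-0.4364)·2 + 0.4364·(-2) + 0.6547·(-3) = -2.8368.
u_2 = w_2 + 2.8368·e_1 = (3.2381, 0.7619, -0.7619, -1.1429).
‖u_2‖ = 3.5989, so e_2 = (0.8997, 0.2117, -0.2117, -0.3176).
e_1·w_3 = 0.4364·(-3) + (-0.4364)·(-3) + 0.4364·(-4) + 0.6547·4 = 0.8729; e_2·w_3 = 0.8997·(-3) + 0.2117·(-3) + (-0.2117)·(-4) + (-0.3176)·4 = -3.7577.
u_3 = w_3 − 0.8729·e_1 + 3.7577·e_2 = (0.0000, -1.8235, -5.1765, 2.2353).
‖u_3‖ = 5.9260, so e_3 = (0.0000, -0.3077, -0.8735, 0.3772).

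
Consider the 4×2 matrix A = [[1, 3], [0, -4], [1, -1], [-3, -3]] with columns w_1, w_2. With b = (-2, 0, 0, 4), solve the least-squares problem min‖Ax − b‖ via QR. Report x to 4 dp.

x = (-1.1061, -0.1667)

w_1 = (1, 0, 1, -3); ‖w_1‖ = 3.3166, so e_1 = (0.3015, 0.0000, 0.3015, -0.9045).
e_1·w_2 = 0.3015·3 + 0.0000·(-4) + 0.3015·(-1) + (-0.9045)·(-3) = 3.3166.
u_2 = w_2 − 3.3166·e_1 = (2.0000, -4.0000, -2.0000, 0.0000).
‖u_2‖ = 4.8990, so e_2 = (0.4082, -0.8165, -0.4082, 0.0000).
Qᵀb = (-4.2212, -0.8165).
Back-substitute: x_2 = -0.8165/4.8990 = -0.1667.
x_1 = (-4.2212 − 3.3166·(-0.1667))/3.3166 = -1.1061.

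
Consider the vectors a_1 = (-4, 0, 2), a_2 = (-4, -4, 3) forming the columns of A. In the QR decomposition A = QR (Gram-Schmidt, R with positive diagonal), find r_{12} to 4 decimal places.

r_{12} = 4.9193

q_1 = a_1/‖a_1‖ = (-4, 0, 2)/4.4721 = (-0.8944, 0.0000, 0.4472).
r_{12} = q_1·a_2 = 4.9193.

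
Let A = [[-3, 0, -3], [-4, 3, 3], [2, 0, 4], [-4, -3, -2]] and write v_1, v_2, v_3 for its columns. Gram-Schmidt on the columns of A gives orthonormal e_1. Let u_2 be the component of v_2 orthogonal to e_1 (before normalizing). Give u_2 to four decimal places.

u_2 = (0.0000, 3.0000, 0.0000, -3.0000)

v_1 = (-3, -4, 2, -4); ‖v_1‖ = 6.7082, so e_1 = (-0.4472, -0.5963, 0.2981, -0.5963).
e_1·v_2 = (-0.4472)·0 + (-0.5963)·3 + 0.2981·0 + (-0.5963)·(-3) = 0.0000.
u_2 = v_2 + 0.0000·e_1 = (0.0000, 3.0000, 0.0000, -3.0000).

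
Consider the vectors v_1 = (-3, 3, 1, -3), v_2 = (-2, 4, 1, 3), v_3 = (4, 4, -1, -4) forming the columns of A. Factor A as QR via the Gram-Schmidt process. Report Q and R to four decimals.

Q = [[-0.5669, -0.1806, 0.7537], [0.5669, 0.5697, 0.5904], [0.1890, 0.1250, -0.1821], [-0.5669, 0.7920, -0.2240]], R = [[5.2915, 1.8898, 2.0788], [0.0000, 5.1409, -1.7368], [0.0000, 0.0000, 6.4546]]

v_1 = (-3, 3, 1, -3); ‖v_1‖ = 5.2915, so e_1 = (-0.5669, 0.5669, 0.1890, -0.5669).
e_1·v_2 = (-0.5669)·(-2) + 0.5669·4 + 0.1890·1 + (-0.5669)·3 = 1.8898.
u_2 = v_2 − 1.8898·e_1 = (-0.9286, 2.9286, 0.6429, 4.0714).
‖u_2‖ = 5.1409, so e_2 = (-0.1806, 0.5697, 0.1250, 0.7920).
e_1·v_3 = (-0.5669)·4 + 0.5669·4 + 0.1890·(-1) + (-0.5669)·(-4) = 2.0788; e_2·v_3 = (-0.1806)·4 + 0.5697·4 + 0.1250·(-1) + 0.7920·(-4) = -1.7368.
u_3 = v_3 − 2.0788·e_1 + 1.7368·e_2 = (4.8649, 3.8108, -1.1757, -1.4459).
‖u_3‖ = 6.4546, so e_3 = (0.7537, 0.5904, -0.1821, -0.2240).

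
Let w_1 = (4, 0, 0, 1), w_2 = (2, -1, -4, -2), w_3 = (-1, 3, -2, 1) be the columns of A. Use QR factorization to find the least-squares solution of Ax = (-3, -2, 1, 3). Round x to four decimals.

x = (-0.4006, -0.4565, -0.1830)

e_1 = w_1/‖w_1‖ = (4, 0, 0, 1)/4.1231 = (0.9701, 0.0000, 0.0000, 0.2425).
r_{12} = e_1·w_2 = 1.4552.
u_2 = w_2 − 1.4552·e_1 = (0.5882, -1.0000, -4.0000, -2.3529).
‖u_2‖ = 4.7836, so e_2 = (0.1230, -0.2090, -0.8362, -0.4919).
r_{13} = e_1·w_3 = -0.7276; r_{23} = e_2·w_3 = 0.4304.
u_3 = w_3 + 0.7276·e_1 − 0.4304·e_2 = (-0.3470, 3.0900, -1.6401, 1.3882).
‖u_3‖ = 3.7796, so e_3 = (-0.0918, 0.8175, -0.4339, 0.3673).
Qᵀb = (-2.1828, -2.2627, -0.6917).
Back-substitute: x_3 = -0.6917/3.7796 = -0.1830.
x_2 = (-2.2627 − 0.4304·(-0.1830))/4.7836 = -0.4565.
x_1 = (-2.1828 − 1.4552·(-0.4565) + 0.7276·(-0.1830))/4.1231 = -0.4006.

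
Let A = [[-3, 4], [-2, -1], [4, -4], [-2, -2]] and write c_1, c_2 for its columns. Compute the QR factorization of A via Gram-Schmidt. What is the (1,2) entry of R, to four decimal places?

c_1 = (-3, -2, 4, -2); ‖c_1‖ = 5.7446, so q_1 = (-0.5222, -0.3482, 0.6963, -0.3482).
r_{12} = q_1·c_2 = -3.8297.

r_{12} = -3.8297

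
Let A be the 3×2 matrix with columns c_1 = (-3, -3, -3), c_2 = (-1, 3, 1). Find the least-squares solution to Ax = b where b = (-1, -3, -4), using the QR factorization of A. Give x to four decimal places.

c_1 = (-3, -3, -3); ‖c_1‖ = 5.1962, so e_1 = (-0.5774, -0.5774, -0.5774).
e_1·c_2 = (-0.5774)·(-1) + (-0.5774)·3 + (-0.5774)·1 = -1.7321.
u_2 = c_2 + 1.7321·e_1 = (-2.0000, 2.0000, 0.0000).
‖u_2‖ = 2.8284, so e_2 = (-0.7071, 0.7071, 0.0000).
Qᵀb = (4.6188, -1.4142).
Back-substitute: x_2 = -1.4142/2.8284 = -0.5000.
x_1 = (4.6188 + 1.7321·(-0.5000))/5.1962 = 0.7222.

x = (0.7222, -0.5000)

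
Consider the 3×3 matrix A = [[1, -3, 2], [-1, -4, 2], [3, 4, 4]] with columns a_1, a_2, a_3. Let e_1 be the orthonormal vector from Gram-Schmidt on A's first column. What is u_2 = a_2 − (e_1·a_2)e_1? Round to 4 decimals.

u_2 = (-4.1818, -2.8182, 0.4545)

a_1 = (1, -1, 3); ‖a_1‖ = 3.3166, so e_1 = (0.3015, -0.3015, 0.9045).
e_1·a_2 = 0.3015·(-3) + (-0.3015)·(-4) + 0.9045·4 = 3.9196.
u_2 = a_2 − 3.9196·e_1 = (-4.1818, -2.8182, 0.4545).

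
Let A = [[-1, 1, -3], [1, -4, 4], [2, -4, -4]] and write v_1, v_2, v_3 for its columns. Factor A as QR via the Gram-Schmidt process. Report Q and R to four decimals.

Q = [[-0.4082, -0.5307, -0.7428], [0.4082, -0.8339, 0.3714], [0.8165, 0.1516, -0.5571]], R = [[2.4495, -5.3072, -0.4082], [0.0000, 2.1985, -2.3501], [0.0000, 0.0000, 5.9423]]

v_1 = (-1, 1, 2); ‖v_1‖ = 2.4495, so e_1 = (-0.4082, 0.4082, 0.8165).
e_1·v_2 = (-0.4082)·1 + 0.4082·(-4) + 0.8165·(-4) = -5.3072.
u_2 = v_2 + 5.3072·e_1 = (-1.1667, -1.8333, 0.3333).
‖u_2‖ = 2.1985, so e_2 = (-0.5307, -0.8339, 0.1516).
e_1·v_3 = (-0.4082)·(-3) + 0.4082·4 + 0.8165·(-4) = -0.4082; e_2·v_3 = (-0.5307)·(-3) + (-0.8339)·4 + 0.1516·(-4) = -2.3501.
u_3 = v_3 + 0.4082·e_1 + 2.3501·e_2 = (-4.4138, 2.2069, -3.3103).
‖u_3‖ = 5.9423, so e_3 = (-0.7428, 0.3714, -0.5571).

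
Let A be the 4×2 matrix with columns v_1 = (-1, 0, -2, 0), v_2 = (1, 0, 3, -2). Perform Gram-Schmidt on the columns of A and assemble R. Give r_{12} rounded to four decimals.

v_1 = (-1, 0, -2, 0); ‖v_1‖ = 2.2361, so q_1 = (-0.4472, 0.0000, -0.8944, 0.0000).
r_{12} = q_1·v_2 = -3.1305.

r_{12} = -3.1305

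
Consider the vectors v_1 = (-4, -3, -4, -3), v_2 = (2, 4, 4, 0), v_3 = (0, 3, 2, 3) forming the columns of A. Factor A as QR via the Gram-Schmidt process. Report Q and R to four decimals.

Q = [[-0.5657, -0.2772, -0.6825], [-0.4243, 0.5795, 0.4183], [-0.5657, 0.3528, -0.0771], [-0.4243, -0.6803, 0.5944]], R = [[7.0711, -5.0912, -3.6770], [0.0000, 3.1749, 0.4032], [0.0000, 0.0000, 2.8840]]

e_1 = v_1/‖v_1‖ = (-4, -3, -4, -3)/7.0711 = (-0.5657, -0.4243, -0.5657, -0.4243).
r_{12} = e_1·v_2 = -5.0912.
u_2 = v_2 + 5.0912·e_1 = (-0.8800, 1.8400, 1.1200, -2.1600).
‖u_2‖ = 3.1749, so e_2 = (-0.2772, 0.5795, 0.3528, -0.6803).
r_{13} = e_1·v_3 = -3.6770; r_{23} = e_2·v_3 = 0.4032.
u_3 = v_3 + 3.6770·e_1 − 0.4032·e_2 = (-1.9683, 1.2063, -0.2222, 1.7143).
‖u_3‖ = 2.8840, so e_3 = (-0.6825, 0.4183, -0.0771, 0.5944).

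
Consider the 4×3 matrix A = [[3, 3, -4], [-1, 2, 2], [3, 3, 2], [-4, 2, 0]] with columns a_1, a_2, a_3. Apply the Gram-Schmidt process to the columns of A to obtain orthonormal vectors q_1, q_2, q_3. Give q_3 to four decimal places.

q_1 = a_1/‖a_1‖ = (3, -1, 3, -4)/5.9161 = (0.5071, -0.1690, 0.5071, -0.6761).
r_{12} = q_1·a_2 = 1.3522.
u_2 = a_2 − 1.3522·q_1 = (2.3143, 2.2286, 2.3143, 2.9143).
‖u_2‖ = 4.9164, so q_2 = (0.4707, 0.4533, 0.4707, 0.5928).
r_{13} = q_1·a_3 = -1.3522; r_{23} = q_2·a_3 = -0.0349.
u_3 = a_3 + 1.3522·q_1 + 0.0349·q_2 = (-3.2979, 1.7872, 2.7021, -0.8936).
‖u_3‖ = 4.7085, so q_3 = (-0.7004, 0.3796, 0.5739, -0.1898).

q_3 = (-0.7004, 0.3796, 0.5739, -0.1898)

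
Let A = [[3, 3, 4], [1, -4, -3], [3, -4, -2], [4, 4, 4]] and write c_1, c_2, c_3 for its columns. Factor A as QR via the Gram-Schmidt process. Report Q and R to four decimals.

Q = [[0.5071, 0.3014, 0.7374], [0.1690, -0.5757, -0.2238], [0.5071, -0.6452, 0.1599], [0.6761, 0.4018, -0.6170]], R = [[5.9161, 1.5213, 3.2116], [0.0000, 7.3950, 5.8302], [0.0000, 0.0000, 0.8333]]

c_1 = (3, 1, 3, 4); ‖c_1‖ = 5.9161, so q_1 = (0.5071, 0.1690, 0.5071, 0.6761).
q_1·c_2 = 0.5071·3 + 0.1690·(-4) + 0.5071·(-4) + 0.6761·4 = 1.5213.
u_2 = c_2 − 1.5213·q_1 = (2.2286, -4.2571, -4.7714, 2.9714).
‖u_2‖ = 7.3950, so q_2 = (0.3014, -0.5757, -0.6452, 0.4018).
q_1·c_3 = 0.5071·4 + 0.1690·(-3) + 0.5071·(-2) + 0.6761·4 = 3.2116; q_2·c_3 = 0.3014·4 + (-0.5757)·(-3) + (-0.6452)·(-2) + 0.4018·4 = 5.8302.
u_3 = c_3 − 3.2116·q_1 − 5.8302·q_2 = (0.6144, -0.1865, 0.1332, -0.5141).
‖u_3‖ = 0.8333, so q_3 = (0.7374, -0.2238, 0.1599, -0.6170).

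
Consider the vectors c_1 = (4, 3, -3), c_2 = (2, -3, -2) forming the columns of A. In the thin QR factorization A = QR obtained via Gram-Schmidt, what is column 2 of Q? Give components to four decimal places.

e_2 = (0.3501, -0.8533, -0.3865)

c_1 = (4, 3, -3); ‖c_1‖ = 5.8310, so e_1 = (0.6860, 0.5145, -0.5145).
e_1·c_2 = 0.6860·2 + 0.5145·(-3) + (-0.5145)·(-2) = 0.8575.
u_2 = c_2 − 0.8575·e_1 = (1.4118, -3.4412, -1.5588).
‖u_2‖ = 4.0330, so e_2 = (0.3501, -0.8533, -0.3865).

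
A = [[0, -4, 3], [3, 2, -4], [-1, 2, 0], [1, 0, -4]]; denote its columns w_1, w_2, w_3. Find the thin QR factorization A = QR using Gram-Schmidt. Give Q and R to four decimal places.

Q = [[0.0000, -0.8424, 0.1631], [0.9045, 0.1915, 0.3152], [-0.3015, 0.4978, 0.0109], [0.3015, -0.0766, -0.9348]], R = [[3.3166, 1.2060, -4.8242], [0.0000, 4.7482, -2.9868], [0.0000, 0.0000, 2.9676]]

e_1 = w_1/‖w_1‖ = (0, 3, -1, 1)/3.3166 = (0.0000, 0.9045, -0.3015, 0.3015).
r_{12} = e_1·w_2 = 1.2060.
u_2 = w_2 − 1.2060·e_1 = (-4.0000, 0.9091, 2.3636, -0.3636).
‖u_2‖ = 4.7482, so e_2 = (-0.8424, 0.1915, 0.4978, -0.0766).
r_{13} = e_1·w_3 = -4.8242; r_{23} = e_2·w_3 = -2.9868.
u_3 = w_3 + 4.8242·e_1 + 2.9868·e_2 = (0.4839, 0.9355, 0.0323, -2.7742).
‖u_3‖ = 2.9676, so e_3 = (0.1631, 0.3152, 0.0109, -0.9348).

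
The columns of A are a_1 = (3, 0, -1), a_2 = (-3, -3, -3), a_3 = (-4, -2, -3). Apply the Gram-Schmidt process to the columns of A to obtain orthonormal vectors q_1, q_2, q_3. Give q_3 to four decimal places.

q_1 = a_1/‖a_1‖ = (3, 0, -1)/3.1623 = (0.9487, 0.0000, -0.3162).
r_{12} = q_1·a_2 = -1.8974.
u_2 = a_2 + 1.8974·q_1 = (-1.2000, -3.0000, -3.6000).
‖u_2‖ = 4.8374, so q_2 = (-0.2481, -0.6202, -0.7442).
r_{13} = q_1·a_3 = -2.8460; r_{23} = q_2·a_3 = 4.4653.
u_3 = a_3 + 2.8460·q_1 − 4.4653·q_2 = (-0.1923, 0.7692, -0.5769).
‖u_3‖ = 0.9806, so q_3 = (-0.1961, 0.7845, -0.5883).

q_3 = (-0.1961, 0.7845, -0.5883)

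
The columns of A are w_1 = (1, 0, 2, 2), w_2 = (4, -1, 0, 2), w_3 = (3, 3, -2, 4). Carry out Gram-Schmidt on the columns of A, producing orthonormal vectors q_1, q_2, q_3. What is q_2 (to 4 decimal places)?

q_2 = (0.8348, -0.2683, -0.4770, 0.0596)

w_1 = (1, 0, 2, 2); ‖w_1‖ = 3.0000, so q_1 = (0.3333, 0.0000, 0.6667, 0.6667).
q_1·w_2 = 0.3333·4 + 0.0000·(-1) + 0.6667·0 + 0.6667·2 = 2.6667.
u_2 = w_2 − 2.6667·q_1 = (3.1111, -1.0000, -1.7778, 0.2222).
‖u_2‖ = 3.7268, so q_2 = (0.8348, -0.2683, -0.4770, 0.0596).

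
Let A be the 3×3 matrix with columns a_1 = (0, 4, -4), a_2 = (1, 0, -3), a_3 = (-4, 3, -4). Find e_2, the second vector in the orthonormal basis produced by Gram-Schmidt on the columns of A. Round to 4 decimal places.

a_1 = (0, 4, -4); ‖a_1‖ = 5.6569, so e_1 = (0.0000, 0.7071, -0.7071).
e_1·a_2 = 0.0000·1 + 0.7071·0 + (-0.7071)·(-3) = 2.1213.
u_2 = a_2 − 2.1213·e_1 = (1.0000, -1.5000, -1.5000).
‖u_2‖ = 2.3452, so e_2 = (0.4264, -0.6396, -0.6396).

e_2 = (0.4264, -0.6396, -0.6396)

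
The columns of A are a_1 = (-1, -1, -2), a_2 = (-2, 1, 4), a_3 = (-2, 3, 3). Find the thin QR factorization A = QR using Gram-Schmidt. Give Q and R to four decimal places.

Q = [[-0.4082, -0.8840, -0.2279], [-0.4082, -0.0465, 0.9117], [-0.8165, 0.4652, -0.3419]], R = [[2.4495, -2.8577, -2.8577], [0.0000, 3.5824, 3.0241], [0.0000, 0.0000, 2.1653]]

a_1 = (-1, -1, -2); ‖a_1‖ = 2.4495, so q_1 = (-0.4082, -0.4082, -0.8165).
q_1·a_2 = (-0.4082)·(-2) + (-0.4082)·1 + (-0.8165)·4 = -2.8577.
u_2 = a_2 + 2.8577·q_1 = (-3.1667, -0.1667, 1.6667).
‖u_2‖ = 3.5824, so q_2 = (-0.8840, -0.0465, 0.4652).
q_1·a_3 = (-0.4082)·(-2) + (-0.4082)·3 + (-0.8165)·3 = -2.8577; q_2·a_3 = (-0.8840)·(-2) + (-0.0465)·3 + 0.4652·3 = 3.0241.
u_3 = a_3 + 2.8577·q_1 − 3.0241·q_2 = (-0.4935, 1.9740, -0.7403).
‖u_3‖ = 2.1653, so q_3 = (-0.2279, 0.9117, -0.3419).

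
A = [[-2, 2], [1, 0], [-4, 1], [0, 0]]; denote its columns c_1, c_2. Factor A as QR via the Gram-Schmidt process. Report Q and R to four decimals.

Q = [[-0.4364, 0.8861], [0.2182, 0.2726], [-0.8729, -0.3749], [0.0000, 0.0000]], R = [[4.5826, -1.7457], [0.0000, 1.3973]]

e_1 = c_1/‖c_1‖ = (-2, 1, -4, 0)/4.5826 = (-0.4364, 0.2182, -0.8729, 0.0000).
r_{12} = e_1·c_2 = -1.7457.
u_2 = c_2 + 1.7457·e_1 = (1.2381, 0.3810, -0.5238, 0.0000).
‖u_2‖ = 1.3973, so e_2 = (0.8861, 0.2726, -0.3749, 0.0000).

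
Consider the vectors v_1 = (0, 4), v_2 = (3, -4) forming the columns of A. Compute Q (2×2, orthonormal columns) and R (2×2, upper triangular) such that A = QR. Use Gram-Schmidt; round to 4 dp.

Q = [[0.0000, 1.0000], [1.0000, 0.0000]], R = [[4.0000, -4.0000], [0.0000, 3.0000]]

v_1 = (0, 4); ‖v_1‖ = 4.0000, so q_1 = (0.0000, 1.0000).
q_1·v_2 = 0.0000·3 + 1.0000·(-4) = -4.0000.
u_2 = v_2 + 4.0000·q_1 = (3.0000, 0.0000).
‖u_2‖ = 3.0000, so q_2 = (1.0000, 0.0000).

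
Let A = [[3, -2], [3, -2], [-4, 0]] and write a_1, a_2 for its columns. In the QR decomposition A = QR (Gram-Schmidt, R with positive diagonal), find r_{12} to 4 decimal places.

r_{12} = -2.0580

a_1 = (3, 3, -4); ‖a_1‖ = 5.8310, so e_1 = (0.5145, 0.5145, -0.6860).
r_{12} = e_1·a_2 = -2.0580.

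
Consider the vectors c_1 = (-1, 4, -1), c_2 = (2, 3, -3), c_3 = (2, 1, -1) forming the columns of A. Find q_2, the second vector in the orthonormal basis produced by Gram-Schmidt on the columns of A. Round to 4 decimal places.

q_2 = (0.7666, 0.0313, -0.6414)

q_1 = c_1/‖c_1‖ = (-1, 4, -1)/4.2426 = (-0.2357, 0.9428, -0.2357).
r_{12} = q_1·c_2 = 3.0641.
u_2 = c_2 − 3.0641·q_1 = (2.7222, 0.1111, -2.2778).
‖u_2‖ = 3.5512, so q_2 = (0.7666, 0.0313, -0.6414).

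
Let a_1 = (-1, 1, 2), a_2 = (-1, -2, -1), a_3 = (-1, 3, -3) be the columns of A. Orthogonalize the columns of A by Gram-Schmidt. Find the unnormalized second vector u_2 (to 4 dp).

a_1 = (-1, 1, 2); ‖a_1‖ = 2.4495, so e_1 = (-0.4082, 0.4082, 0.8165).
e_1·a_2 = (-0.4082)·(-1) + 0.4082·(-2) + 0.8165·(-1) = -1.2247.
u_2 = a_2 + 1.2247·e_1 = (-1.5000, -1.5000, 0.0000).

u_2 = (-1.5000, -1.5000, 0.0000)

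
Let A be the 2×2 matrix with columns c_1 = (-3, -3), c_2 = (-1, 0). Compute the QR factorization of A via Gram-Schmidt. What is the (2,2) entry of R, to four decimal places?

r_{22} = 0.7071

c_1 = (-3, -3); ‖c_1‖ = 4.2426, so e_1 = (-0.7071, -0.7071).
e_1·c_2 = (-0.7071)·(-1) + (-0.7071)·0 = 0.7071.
u_2 = c_2 − 0.7071·e_1 = (-0.5000, 0.5000).
r_{22} = ‖u_2‖ = 0.7071.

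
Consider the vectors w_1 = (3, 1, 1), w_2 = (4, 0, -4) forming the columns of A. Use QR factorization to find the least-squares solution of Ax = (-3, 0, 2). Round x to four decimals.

q_1 = w_1/‖w_1‖ = (3, 1, 1)/3.3166 = (0.9045, 0.3015, 0.3015).
r_{12} = q_1·w_2 = 2.4121.
u_2 = w_2 − 2.4121·q_1 = (1.8182, -0.7273, -4.7273).
‖u_2‖ = 5.1168, so q_2 = (0.3553, -0.1421, -0.9239).
Qᵀb = (-2.1106, -2.9137).
Back-substitute: x_2 = -2.9137/5.1168 = -0.5694.
x_1 = (-2.1106 − 2.4121·(-0.5694))/3.3166 = -0.2222.

x = (-0.2222, -0.5694)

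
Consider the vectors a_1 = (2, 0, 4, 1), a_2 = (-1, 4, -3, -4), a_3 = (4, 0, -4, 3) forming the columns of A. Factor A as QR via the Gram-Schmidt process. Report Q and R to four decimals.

Q = [[0.4364, 0.1386, 0.7702], [0.0000, 0.7760, 0.2044], [0.8729, 0.0831, -0.4776], [0.2182, -0.6097, 0.3701]], R = [[4.5826, -3.9279, -1.0911], [0.0000, 5.1547, -1.6074], [0.0000, 0.0000, 6.1013]]

e_1 = a_1/‖a_1‖ = (2, 0, 4, 1)/4.5826 = (0.4364, 0.0000, 0.8729, 0.2182).
r_{12} = e_1·a_2 = -3.9279.
u_2 = a_2 + 3.9279·e_1 = (0.7143, 4.0000, 0.4286, -3.1429).
‖u_2‖ = 5.1547, so e_2 = (0.1386, 0.7760, 0.0831, -0.6097).
r_{13} = e_1·a_3 = -1.0911; r_{23} = e_2·a_3 = -1.6074.
u_3 = a_3 + 1.0911·e_1 + 1.6074·e_2 = (4.6989, 1.2473, -2.9140, 2.2581).
‖u_3‖ = 6.1013, so e_3 = (0.7702, 0.2044, -0.4776, 0.3701).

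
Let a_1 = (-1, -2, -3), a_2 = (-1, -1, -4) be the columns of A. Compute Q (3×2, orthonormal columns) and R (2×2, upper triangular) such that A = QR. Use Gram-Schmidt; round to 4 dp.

q_1 = a_1/‖a_1‖ = (-1, -2, -3)/3.7417 = (-0.2673, -0.5345, -0.8018).
r_{12} = q_1·a_2 = 4.0089.
u_2 = a_2 − 4.0089·q_1 = (0.0714, 1.1429, -0.7857).
‖u_2‖ = 1.3887, so q_2 = (0.0514, 0.8230, -0.5658).

Q = [[-0.2673, 0.0514], [-0.5345, 0.8230], [-0.8018, -0.5658]], R = [[3.7417, 4.0089], [0.0000, 1.3887]]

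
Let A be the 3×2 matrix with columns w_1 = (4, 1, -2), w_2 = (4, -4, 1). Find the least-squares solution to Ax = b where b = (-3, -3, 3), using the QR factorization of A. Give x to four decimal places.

x = (-1.2192, 0.4604)

w_1 = (4, 1, -2); ‖w_1‖ = 4.5826, so e_1 = (0.8729, 0.2182, -0.4364).
e_1·w_2 = 0.8729·4 + 0.2182·(-4) + (-0.4364)·1 = 2.1822.
u_2 = w_2 − 2.1822·e_1 = (2.0952, -4.4762, 1.9524).
‖u_2‖ = 5.3140, so e_2 = (0.3943, -0.8423, 0.3674).
Qᵀb = (-4.5826, 2.4464).
Back-substitute: x_2 = 2.4464/5.3140 = 0.4604.
x_1 = (-4.5826 − 2.1822·0.4604)/4.5826 = -1.2192.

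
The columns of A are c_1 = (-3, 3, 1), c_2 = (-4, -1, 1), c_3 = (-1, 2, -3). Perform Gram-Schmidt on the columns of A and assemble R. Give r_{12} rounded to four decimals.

r_{12} = 2.2942

e_1 = c_1/‖c_1‖ = (-3, 3, 1)/4.3589 = (-0.6882, 0.6882, 0.2294).
r_{12} = e_1·c_2 = 2.2942.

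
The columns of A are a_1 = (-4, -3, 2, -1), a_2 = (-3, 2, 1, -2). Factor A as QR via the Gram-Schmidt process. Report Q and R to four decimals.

Q = [[-0.7303, -0.4352], [-0.5477, 0.7833], [0.3651, 0.0870], [-0.1826, -0.4352]], R = [[5.4772, 1.8257], [0.0000, 3.8297]]

q_1 = a_1/‖a_1‖ = (-4, -3, 2, -1)/5.4772 = (-0.7303, -0.5477, 0.3651, -0.1826).
r_{12} = q_1·a_2 = 1.8257.
u_2 = a_2 − 1.8257·q_1 = (-1.6667, 3.0000, 0.3333, -1.6667).
‖u_2‖ = 3.8297, so q_2 = (-0.4352, 0.7833, 0.0870, -0.4352).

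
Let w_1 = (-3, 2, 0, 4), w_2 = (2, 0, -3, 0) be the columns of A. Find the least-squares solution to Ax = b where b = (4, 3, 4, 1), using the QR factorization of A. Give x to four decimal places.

q_1 = w_1/‖w_1‖ = (-3, 2, 0, 4)/5.3852 = (-0.5571, 0.3714, 0.0000, 0.7428).
r_{12} = q_1·w_2 = -1.1142.
u_2 = w_2 + 1.1142·q_1 = (1.3793, 0.4138, -3.0000, 0.8276).
‖u_2‖ = 3.4291, so q_2 = (0.4022, 0.1207, -0.8749, 0.2413).
Qᵀb = (-0.3714, -1.2872).
Back-substitute: x_2 = -1.2872/3.4291 = -0.3754.
x_1 = (-0.3714 + 1.1142·(-0.3754))/5.3852 = -0.1466.

x = (-0.1466, -0.3754)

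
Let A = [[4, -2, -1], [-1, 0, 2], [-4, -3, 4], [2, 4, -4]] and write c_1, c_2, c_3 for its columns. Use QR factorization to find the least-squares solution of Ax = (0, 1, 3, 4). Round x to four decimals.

c_1 = (4, -1, -4, 2); ‖c_1‖ = 6.0828, so q_1 = (0.6576, -0.1644, -0.6576, 0.3288).
q_1·c_2 = 0.6576·(-2) + (-0.1644)·0 + (-0.6576)·(-3) + 0.3288·4 = 1.9728.
u_2 = c_2 − 1.9728·q_1 = (-3.2973, 0.3243, -1.7027, 3.3514).
‖u_2‖ = 5.0108, so q_2 = (-0.6580, 0.0647, -0.3398, 0.6688).
q_1·c_3 = 0.6576·(-1) + (-0.1644)·2 + (-0.6576)·4 + 0.3288·(-4) = -4.9320; q_2·c_3 = (-0.6580)·(-1) + 0.0647·2 + (-0.3398)·4 + 0.6688·(-4) = -3.2470.
u_3 = c_3 + 4.9320·q_1 + 3.2470·q_2 = (0.1066, 1.3994, -0.3466, -0.2067).
‖u_3‖ = 1.4603, so q_3 = (0.0730, 0.9583, -0.2374, -0.1415).
Qᵀb = (-0.8220, 1.7206, -0.3199).
Back-substitute: x_3 = -0.3199/1.4603 = -0.2191.
x_2 = (1.7206 + 3.2470·(-0.2191))/5.0108 = 0.2014.
x_1 = (-0.8220 − 1.9728·0.2014 + 4.9320·(-0.2191))/6.0828 = -0.3781.

x = (-0.3781, 0.2014, -0.2191)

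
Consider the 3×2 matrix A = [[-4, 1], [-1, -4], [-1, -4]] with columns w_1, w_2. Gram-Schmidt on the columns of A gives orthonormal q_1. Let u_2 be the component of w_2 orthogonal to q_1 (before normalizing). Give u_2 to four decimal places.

u_2 = (1.8889, -3.7778, -3.7778)

w_1 = (-4, -1, -1); ‖w_1‖ = 4.2426, so q_1 = (-0.9428, -0.2357, -0.2357).
q_1·w_2 = (-0.9428)·1 + (-0.2357)·(-4) + (-0.2357)·(-4) = 0.9428.
u_2 = w_2 − 0.9428·q_1 = (1.8889, -3.7778, -3.7778).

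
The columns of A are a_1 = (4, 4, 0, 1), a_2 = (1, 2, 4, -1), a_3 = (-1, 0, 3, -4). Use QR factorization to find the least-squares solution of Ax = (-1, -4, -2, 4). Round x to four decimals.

x = (-0.9836, 0.4851, -1.3902)

a_1 = (4, 4, 0, 1); ‖a_1‖ = 5.7446, so e_1 = (0.6963, 0.6963, 0.0000, 0.1741).
e_1·a_2 = 0.6963·1 + 0.6963·2 + 0.0000·4 + 0.1741·(-1) = 1.9149.
u_2 = a_2 − 1.9149·e_1 = (-0.3333, 0.6667, 4.0000, -1.3333).
‖u_2‖ = 4.2817, so e_2 = (-0.0778, 0.1557, 0.9342, -0.3114).
e_1·a_3 = 0.6963·(-1) + 0.6963·0 + 0.0000·3 + 0.1741·(-4) = -1.3926; e_2·a_3 = (-0.0778)·(-1) + 0.1557·0 + 0.9342·3 + (-0.3114)·(-4) = 4.1260.
u_3 = a_3 + 1.3926·e_1 − 4.1260·e_2 = (0.2909, 0.3273, -0.8545, -2.4727).
‖u_3‖ = 2.6526, so e_3 = (0.1097, 0.1234, -0.3222, -0.9322).
Qᵀb = (-2.7852, -3.6589, -3.6876).
Back-substitute: x_3 = -3.6876/2.6526 = -1.3902.
x_2 = (-3.6589 − 4.1260·(-1.3902))/4.2817 = 0.4851.
x_1 = (-2.7852 − 1.9149·0.4851 + 1.3926·(-1.3902))/5.7446 = -0.9836.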